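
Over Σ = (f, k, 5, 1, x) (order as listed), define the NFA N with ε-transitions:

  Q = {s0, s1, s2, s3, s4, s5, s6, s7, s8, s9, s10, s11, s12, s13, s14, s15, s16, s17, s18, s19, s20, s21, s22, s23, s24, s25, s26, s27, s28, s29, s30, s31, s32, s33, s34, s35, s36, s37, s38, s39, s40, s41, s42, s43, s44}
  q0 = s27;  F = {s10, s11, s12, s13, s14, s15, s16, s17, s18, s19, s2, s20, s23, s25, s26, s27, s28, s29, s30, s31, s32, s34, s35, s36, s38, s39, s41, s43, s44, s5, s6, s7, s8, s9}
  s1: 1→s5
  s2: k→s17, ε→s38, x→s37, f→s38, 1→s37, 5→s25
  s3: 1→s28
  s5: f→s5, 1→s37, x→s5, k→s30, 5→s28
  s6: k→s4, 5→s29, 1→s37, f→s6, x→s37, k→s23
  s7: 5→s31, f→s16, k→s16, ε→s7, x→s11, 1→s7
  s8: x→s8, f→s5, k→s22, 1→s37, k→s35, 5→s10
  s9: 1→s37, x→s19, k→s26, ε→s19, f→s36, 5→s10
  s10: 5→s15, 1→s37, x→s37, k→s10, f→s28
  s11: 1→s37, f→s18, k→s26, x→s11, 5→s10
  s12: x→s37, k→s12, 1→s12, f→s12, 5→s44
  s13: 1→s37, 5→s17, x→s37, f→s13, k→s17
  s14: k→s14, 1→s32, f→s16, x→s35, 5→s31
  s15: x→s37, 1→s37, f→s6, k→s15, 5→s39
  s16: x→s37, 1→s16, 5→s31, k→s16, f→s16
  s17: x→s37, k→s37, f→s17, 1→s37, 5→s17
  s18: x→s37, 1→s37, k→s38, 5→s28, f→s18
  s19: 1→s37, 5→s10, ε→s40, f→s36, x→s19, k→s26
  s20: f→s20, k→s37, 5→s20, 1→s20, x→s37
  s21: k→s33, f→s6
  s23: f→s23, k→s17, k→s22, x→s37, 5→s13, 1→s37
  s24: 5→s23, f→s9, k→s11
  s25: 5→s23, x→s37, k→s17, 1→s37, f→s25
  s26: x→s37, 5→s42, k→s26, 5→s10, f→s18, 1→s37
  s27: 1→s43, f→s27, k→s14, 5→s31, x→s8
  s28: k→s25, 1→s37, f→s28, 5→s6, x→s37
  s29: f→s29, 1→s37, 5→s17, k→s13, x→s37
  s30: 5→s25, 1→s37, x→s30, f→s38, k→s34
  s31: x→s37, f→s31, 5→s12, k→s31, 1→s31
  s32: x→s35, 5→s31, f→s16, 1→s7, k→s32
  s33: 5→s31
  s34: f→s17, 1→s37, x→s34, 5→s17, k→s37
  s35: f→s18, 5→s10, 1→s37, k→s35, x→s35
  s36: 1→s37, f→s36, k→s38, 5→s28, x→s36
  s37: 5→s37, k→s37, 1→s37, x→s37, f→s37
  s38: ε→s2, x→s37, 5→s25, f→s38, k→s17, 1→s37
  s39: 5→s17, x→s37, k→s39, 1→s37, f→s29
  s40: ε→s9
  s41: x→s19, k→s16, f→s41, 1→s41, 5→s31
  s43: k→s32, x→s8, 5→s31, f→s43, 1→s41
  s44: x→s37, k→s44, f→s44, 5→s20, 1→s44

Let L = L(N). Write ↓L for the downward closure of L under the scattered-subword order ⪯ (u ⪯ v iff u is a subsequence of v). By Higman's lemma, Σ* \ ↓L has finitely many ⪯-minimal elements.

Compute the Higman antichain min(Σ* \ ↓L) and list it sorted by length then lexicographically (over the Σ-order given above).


A = [5x, x1, kfx, 11kx, 5555k, xfkkk].

|Q|=45, |F|=34, |δ|=193 (6 ε).
min D↑ (33 st, q0=0, F={9}): 0:f→0,k→1,5→2,1→3,x→4 1:f→5,k→1,5→2,1→6,x→7 2:f→2,k→2,5→8,1→2,x→9 3:f→3,k→6,5→2,1→10,x→4 4:f→11,k→7,5→12,1→9,x→4 5:f→5,k→5,5→2,1→5,x→9 6:f→5,k→6,5→2,1→13,x→7 7:f→14,k→7,5→12,1→9,x→7 8:f→8,k→8,5→15,1→8,x→9 9:f→9,k→9,5→9,1→9,x→9 10:f→10,k→5,5→2,1→10,x→16 11:f→11,k→17,5→18,1→9,x→11 12:f→18,k→12,5→19,1→9,x→9 13:f→5,k→5,5→2,1→13,x→20 14:f→14,k→21,5→18,1→9,x→9 15:f→15,k→15,5→22,1→15,x→9 16:f→23,k→24,5→12,1→9,x→16 17:f→21,k→25,5→26,1→9,x→17 18:f→18,k→26,5→27,1→9,x→9 19:f→27,k→19,5→28,1→9,x→9 20:f→14,k→24,5→12,1→9,x→20 21:f→21,k→29,5→26,1→9,x→9 22:f→22,k→9,5→22,1→22,x→9 23:f→23,k→21,5→18,1→9,x→23 24:f→14,k→24,5→12,1→9,x→9 25:f→29,k→9,5→29,1→9,x→25 26:f→26,k→29,5→30,1→9,x→9 27:f→27,k→30,5→31,1→9,x→9 28:f→31,k→28,5→29,1→9,x→9 29:f→29,k→9,5→29,1→9,x→9 30:f→30,k→29,5→32,1→9,x→9 31:f→31,k→32,5→29,1→9,x→9 32:f→32,k→29,5→29,1→9,x→9 [Hopcroft].
'5x': |S_i|=[39, 18, 1] end={s37} — reject; 2/2 del acc.
'x1': |S_i|=[39, 28, 1] end={s37} — reject; 2/2 del acc.
'kfx': run [39, 30, 18, 1] end={s37} rej; 3/3 deletions ∈↓L.
'11kx': run [39, 37, 30, 23, 1] end={s37} — reject; 4/4 del acc.
'5555k': |S_i|=[39, 18, 13, 7, 3, 1] end={s37} rej; 5/5 deletions ∈↓L.
'xfkkk': run [39, 28, 17, 11, 4, 1] end={s37} rej; 5/5 del acc.
6 words, ⪯-incomp.


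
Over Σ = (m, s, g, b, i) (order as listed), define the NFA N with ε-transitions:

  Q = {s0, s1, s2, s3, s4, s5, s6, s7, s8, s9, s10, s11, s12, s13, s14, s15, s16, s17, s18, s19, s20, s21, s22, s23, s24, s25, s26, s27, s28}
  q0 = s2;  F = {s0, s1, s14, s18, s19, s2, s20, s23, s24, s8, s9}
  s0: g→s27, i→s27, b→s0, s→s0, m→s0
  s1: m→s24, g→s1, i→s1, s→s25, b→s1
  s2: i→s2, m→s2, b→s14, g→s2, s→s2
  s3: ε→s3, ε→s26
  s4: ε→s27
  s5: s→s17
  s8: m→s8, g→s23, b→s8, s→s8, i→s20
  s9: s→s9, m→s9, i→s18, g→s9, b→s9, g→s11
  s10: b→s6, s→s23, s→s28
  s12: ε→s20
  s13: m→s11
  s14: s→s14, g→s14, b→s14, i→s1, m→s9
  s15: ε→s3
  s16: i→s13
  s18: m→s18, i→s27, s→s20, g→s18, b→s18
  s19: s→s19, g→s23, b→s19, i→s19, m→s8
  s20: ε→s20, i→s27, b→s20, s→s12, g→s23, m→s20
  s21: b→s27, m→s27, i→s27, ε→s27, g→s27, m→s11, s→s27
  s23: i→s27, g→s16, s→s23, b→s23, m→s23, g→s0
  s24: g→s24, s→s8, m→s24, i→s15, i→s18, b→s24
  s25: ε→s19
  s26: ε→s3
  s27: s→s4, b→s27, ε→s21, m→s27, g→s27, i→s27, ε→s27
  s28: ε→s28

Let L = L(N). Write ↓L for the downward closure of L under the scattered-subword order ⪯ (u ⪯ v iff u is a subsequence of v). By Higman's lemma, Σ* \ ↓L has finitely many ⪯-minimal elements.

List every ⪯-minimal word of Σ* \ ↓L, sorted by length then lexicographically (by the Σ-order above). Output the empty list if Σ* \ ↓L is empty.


Antichain: [bmii, bisgi, bisggg].

|Q|=29, |F|=11, |δ|=87 (12 ε).
min D↑ (12 st, q0=0, F={8}): 0:m→0,s→0,g→0,b→1,i→0 1:m→2,s→1,g→1,b→1,i→3 2:m→2,s→2,g→2,b→2,i→4 3:m→5,s→6,g→3,b→3,i→3 4:m→4,s→7,g→4,b→4,i→8 5:m→5,s→9,g→5,b→5,i→4 6:m→9,s→6,g→10,b→6,i→6 7:m→7,s→7,g→10,b→7,i→8 8:m→8,s→8,g→8,b→8,i→8 9:m→9,s→9,g→10,b→9,i→7 10:m→10,s→10,g→11,b→10,i→8 11:m→11,s→11,g→8,b→11,i→8 [Hopcroft].
'bmii': N↓-sim [22, 21, 17, 14, 5] end={s11,s13,s21,s27,s4} — reject; 4/4 deletions ∈↓L.
'bisgi': run [22, 21, 19, 13, 8, 5] end={s11,s13,s21,s27,s4} — reject; 5/5 del acc.
'bisggg': run [22, 21, 19, 13, 8, 7, 4] end={s11,s21,s27,s4} rej; 6/6 deletions ∈↓L.
3 obstructions.


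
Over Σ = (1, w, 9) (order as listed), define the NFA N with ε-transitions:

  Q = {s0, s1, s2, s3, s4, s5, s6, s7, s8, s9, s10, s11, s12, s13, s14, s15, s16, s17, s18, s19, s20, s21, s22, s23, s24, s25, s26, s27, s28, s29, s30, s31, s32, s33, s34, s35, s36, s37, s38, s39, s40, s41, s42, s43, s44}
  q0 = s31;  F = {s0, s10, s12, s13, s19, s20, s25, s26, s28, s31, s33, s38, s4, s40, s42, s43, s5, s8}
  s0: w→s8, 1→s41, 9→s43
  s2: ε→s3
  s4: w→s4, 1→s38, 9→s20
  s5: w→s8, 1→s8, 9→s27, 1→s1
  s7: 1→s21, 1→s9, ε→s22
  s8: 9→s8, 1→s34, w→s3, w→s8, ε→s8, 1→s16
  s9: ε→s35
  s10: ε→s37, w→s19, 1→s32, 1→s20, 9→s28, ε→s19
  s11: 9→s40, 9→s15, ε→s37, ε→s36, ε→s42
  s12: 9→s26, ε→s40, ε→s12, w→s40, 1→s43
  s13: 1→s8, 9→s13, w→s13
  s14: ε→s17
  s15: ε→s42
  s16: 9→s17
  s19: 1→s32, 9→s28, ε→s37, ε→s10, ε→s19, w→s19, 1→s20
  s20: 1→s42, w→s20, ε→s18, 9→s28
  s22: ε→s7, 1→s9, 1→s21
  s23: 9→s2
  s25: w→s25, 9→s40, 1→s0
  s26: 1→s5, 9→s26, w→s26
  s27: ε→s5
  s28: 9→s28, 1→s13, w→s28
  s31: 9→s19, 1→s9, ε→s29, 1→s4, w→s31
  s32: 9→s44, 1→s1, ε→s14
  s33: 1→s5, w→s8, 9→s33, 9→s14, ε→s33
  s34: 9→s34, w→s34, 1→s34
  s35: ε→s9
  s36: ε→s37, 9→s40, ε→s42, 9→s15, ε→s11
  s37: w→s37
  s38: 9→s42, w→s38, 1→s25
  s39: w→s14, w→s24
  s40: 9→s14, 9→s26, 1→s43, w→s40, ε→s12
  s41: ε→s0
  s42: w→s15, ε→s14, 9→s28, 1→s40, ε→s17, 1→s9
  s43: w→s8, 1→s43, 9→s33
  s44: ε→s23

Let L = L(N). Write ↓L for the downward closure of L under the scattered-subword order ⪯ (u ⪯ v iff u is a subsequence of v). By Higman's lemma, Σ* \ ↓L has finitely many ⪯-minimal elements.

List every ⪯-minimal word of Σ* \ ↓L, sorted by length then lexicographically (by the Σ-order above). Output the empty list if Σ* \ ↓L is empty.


Antichain: [99111, 1111w1].

|Q|=45, |F|=18, |δ|=112 (31 ε).
min D↑ (17 st, q0=0, F={14}): 0:1→1,w→0,9→2 1:1→3,w→1,9→4 2:1→4,w→2,9→5 3:1→6,w→3,9→7 4:1→7,w→4,9→5 5:1→8,w→5,9→5 6:1→9,w→6,9→10 7:1→10,w→7,9→5 8:1→11,w→8,9→8 9:1→9,w→11,9→12 10:1→12,w→10,9→13 11:1→14,w→11,9→11 12:1→12,w→11,9→15 13:1→16,w→13,9→13 14:1→14,w→14,9→14 15:1→16,w→11,9→15 16:1→11,w→11,9→16.
'99111': run [36, 29, 16, 9, 6, 3] end={s16,s17,s34} ∉↓L; 5/5 single-dels accept.
'1111w1': |S_i|=[36, 31, 24, 20, 13, 5, 3] end={s16,s17,s34} — reject; 6/6 deletions ∈↓L.
2 minimals (antichain).


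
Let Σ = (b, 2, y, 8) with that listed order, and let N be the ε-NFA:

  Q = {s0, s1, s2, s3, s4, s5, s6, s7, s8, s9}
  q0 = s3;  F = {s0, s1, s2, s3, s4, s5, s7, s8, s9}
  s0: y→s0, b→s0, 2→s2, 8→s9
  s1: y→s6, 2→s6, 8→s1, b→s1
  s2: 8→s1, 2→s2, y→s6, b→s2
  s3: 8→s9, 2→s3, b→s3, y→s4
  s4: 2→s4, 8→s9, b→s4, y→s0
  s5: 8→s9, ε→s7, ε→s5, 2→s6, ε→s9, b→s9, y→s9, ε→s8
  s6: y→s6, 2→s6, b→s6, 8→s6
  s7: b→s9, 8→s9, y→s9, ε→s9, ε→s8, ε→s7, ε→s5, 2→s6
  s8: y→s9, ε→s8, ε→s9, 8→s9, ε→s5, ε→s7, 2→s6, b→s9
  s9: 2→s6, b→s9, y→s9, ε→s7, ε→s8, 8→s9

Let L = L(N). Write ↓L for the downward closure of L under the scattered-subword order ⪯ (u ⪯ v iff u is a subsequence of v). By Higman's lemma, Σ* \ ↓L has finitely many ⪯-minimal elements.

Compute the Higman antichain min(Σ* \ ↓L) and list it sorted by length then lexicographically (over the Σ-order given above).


min(Σ*\↓L) = [82, yy2y].

|Q|=10, |F|=9, |δ|=54 (14 ε).
min D↑ (7 st, q0=0, F={4}): 0:b→0,2→0,y→1,8→2 1:b→1,2→1,y→3,8→2 2:b→2,2→4,y→2,8→2 3:b→3,2→5,y→3,8→2 4:b→4,2→4,y→4,8→4 5:b→5,2→5,y→4,8→6 6:b→6,2→4,y→4,8→6.
'82': N↓-sim [10, 6, 1] end={s6} — reject; 2/2 del acc.
'yy2y': N↓-sim [10, 9, 8, 3, 1] end={s6} — reject; 4/4 del acc.
2 minimals (antichain).


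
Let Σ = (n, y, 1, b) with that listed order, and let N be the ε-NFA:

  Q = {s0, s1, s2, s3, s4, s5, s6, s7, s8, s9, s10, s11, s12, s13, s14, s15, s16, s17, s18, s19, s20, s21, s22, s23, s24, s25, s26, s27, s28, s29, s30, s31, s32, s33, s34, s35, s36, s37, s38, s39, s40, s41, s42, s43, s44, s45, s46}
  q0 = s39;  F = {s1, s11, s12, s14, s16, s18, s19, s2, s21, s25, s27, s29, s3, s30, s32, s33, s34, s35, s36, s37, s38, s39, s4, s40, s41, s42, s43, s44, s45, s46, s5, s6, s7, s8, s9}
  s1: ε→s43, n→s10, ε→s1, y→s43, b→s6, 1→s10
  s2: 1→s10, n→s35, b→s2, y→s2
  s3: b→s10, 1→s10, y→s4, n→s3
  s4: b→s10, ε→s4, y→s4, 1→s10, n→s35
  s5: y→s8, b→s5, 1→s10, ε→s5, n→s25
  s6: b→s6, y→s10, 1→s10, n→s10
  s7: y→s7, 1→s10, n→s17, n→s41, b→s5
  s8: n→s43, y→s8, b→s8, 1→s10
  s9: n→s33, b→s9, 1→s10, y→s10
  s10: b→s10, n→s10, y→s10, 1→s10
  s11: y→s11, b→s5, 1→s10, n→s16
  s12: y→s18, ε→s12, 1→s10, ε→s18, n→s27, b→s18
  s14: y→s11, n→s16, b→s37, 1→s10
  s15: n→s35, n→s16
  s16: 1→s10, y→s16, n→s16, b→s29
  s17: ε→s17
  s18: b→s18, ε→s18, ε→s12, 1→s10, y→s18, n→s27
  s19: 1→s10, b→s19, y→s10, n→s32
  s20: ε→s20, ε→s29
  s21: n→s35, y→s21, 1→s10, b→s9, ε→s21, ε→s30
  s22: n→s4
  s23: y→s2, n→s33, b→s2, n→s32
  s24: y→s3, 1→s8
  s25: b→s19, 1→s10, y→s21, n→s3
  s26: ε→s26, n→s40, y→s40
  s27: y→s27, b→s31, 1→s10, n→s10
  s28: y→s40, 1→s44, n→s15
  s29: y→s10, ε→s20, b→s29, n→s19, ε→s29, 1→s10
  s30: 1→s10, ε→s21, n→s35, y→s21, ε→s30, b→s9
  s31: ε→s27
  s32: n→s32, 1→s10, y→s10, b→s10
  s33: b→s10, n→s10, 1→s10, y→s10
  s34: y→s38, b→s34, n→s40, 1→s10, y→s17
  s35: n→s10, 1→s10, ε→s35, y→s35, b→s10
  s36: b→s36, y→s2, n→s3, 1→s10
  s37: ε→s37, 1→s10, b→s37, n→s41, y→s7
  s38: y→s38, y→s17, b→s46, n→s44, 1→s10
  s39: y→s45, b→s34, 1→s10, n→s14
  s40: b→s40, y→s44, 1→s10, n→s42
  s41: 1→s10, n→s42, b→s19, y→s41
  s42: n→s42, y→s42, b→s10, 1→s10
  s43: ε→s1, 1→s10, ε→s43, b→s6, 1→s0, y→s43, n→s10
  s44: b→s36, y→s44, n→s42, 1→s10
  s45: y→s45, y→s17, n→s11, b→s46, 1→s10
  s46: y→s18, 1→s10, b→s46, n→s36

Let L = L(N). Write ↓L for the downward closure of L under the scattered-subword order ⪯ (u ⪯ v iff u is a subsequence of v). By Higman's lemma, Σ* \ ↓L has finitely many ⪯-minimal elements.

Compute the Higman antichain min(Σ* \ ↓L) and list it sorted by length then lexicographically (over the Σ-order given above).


A = [1, nnby, bnnb, ybynn].

|Q|=47, |F|=35, |δ|=186 (23 ε).
min D↑ (33 st, q0=0, F={3}): 0:n→1,y→2,1→3,b→4 1:n→5,y→6,1→3,b→7 2:n→6,y→2,1→3,b→8 3:n→3,y→3,1→3,b→3 4:n→9,y→10,1→3,b→4 5:n→5,y→5,1→3,b→11 6:n→5,y→6,1→3,b→12 7:n→13,y→14,1→3,b→7 8:n→15,y→16,1→3,b→8 9:n→17,y→18,1→3,b→9 10:n→18,y→10,1→3,b→8 11:n→19,y→3,1→3,b→11 12:n→20,y→21,1→3,b→12 13:n→17,y→13,1→3,b→19 14:n→13,y→14,1→3,b→12 15:n→22,y→23,1→3,b→15 16:n→24,y→16,1→3,b→16 17:n→17,y→17,1→3,b→3 18:n→17,y→18,1→3,b→15 19:n→25,y→3,1→3,b→19 20:n→22,y→26,1→3,b→19 21:n→27,y→21,1→3,b→21 22:n→22,y→28,1→3,b→3 23:n→29,y→23,1→3,b→23 24:n→3,y→24,1→3,b→24 25:n→25,y→3,1→3,b→3 26:n→29,y→26,1→3,b→30 27:n→3,y→27,1→3,b→31 28:n→29,y→28,1→3,b→3 29:n→3,y→29,1→3,b→3 30:n→32,y→3,1→3,b→30 31:n→3,y→3,1→3,b→31 32:n→3,y→3,1→3,b→3 (ε-aug+det+¬).
'1': run [40, 2] end={s0,s10} — reject; 1/1 deletions ∈↓L.
'nnby': N↓-sim [40, 33, 21, 8, 1] end={s10} ∉↓L; 4/4 deletions ∈↓L.
'bnnb': N↓-sim [40, 35, 24, 7, 1] end={s10} rej; 4/4 single-dels accept.
'ybynn': run [40, 35, 26, 17, 9, 1] end={s10} ∉↓L; 5/5 del acc.
4 words, ⪯-incomp.


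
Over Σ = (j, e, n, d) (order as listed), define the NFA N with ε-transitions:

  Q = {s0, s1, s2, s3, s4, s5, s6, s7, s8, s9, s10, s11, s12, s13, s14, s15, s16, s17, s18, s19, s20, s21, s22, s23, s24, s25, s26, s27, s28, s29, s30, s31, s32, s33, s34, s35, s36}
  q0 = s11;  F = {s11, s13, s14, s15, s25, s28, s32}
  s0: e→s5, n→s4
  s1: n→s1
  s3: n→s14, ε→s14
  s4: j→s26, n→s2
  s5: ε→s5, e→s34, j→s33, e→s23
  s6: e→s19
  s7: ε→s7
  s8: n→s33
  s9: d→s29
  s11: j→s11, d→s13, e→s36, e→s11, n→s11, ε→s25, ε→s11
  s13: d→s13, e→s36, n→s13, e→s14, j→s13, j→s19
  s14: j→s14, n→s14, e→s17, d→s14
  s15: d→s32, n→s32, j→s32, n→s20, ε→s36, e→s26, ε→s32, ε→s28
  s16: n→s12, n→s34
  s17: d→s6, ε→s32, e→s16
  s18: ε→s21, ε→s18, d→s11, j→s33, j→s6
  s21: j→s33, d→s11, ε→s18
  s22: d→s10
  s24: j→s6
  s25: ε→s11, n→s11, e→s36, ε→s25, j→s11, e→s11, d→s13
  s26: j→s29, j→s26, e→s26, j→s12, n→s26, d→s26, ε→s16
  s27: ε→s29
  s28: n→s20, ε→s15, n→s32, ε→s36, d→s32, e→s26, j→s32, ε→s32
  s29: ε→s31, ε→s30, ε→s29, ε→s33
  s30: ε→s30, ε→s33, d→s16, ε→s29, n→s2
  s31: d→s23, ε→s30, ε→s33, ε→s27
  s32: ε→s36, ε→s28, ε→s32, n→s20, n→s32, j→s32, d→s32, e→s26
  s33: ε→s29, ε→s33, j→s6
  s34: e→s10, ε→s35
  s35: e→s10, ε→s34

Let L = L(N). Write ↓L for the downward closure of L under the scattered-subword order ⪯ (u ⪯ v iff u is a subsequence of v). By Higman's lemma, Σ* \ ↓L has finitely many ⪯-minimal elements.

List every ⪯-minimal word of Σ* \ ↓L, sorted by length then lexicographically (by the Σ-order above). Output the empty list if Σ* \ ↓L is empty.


Antichain: [deee].

|Q|=37, |F|=7, |δ|=106 (36 ε).
min D↑ (5 st, q0=0, F={4}): 0:j→0,e→0,n→0,d→1 1:j→1,e→2,n→1,d→1 2:j→2,e→3,n→2,d→2 3:j→3,e→4,n→3,d→3 4:j→4,e→4,n→4,d→4.
'deee': N↓-sim [25, 23, 22, 21, 15] end={s10,s12,s16,s19,s2,s23,s26,s27,s29,s30,s31,s33,…} rej; 4/4 del acc.
1 obstructions.


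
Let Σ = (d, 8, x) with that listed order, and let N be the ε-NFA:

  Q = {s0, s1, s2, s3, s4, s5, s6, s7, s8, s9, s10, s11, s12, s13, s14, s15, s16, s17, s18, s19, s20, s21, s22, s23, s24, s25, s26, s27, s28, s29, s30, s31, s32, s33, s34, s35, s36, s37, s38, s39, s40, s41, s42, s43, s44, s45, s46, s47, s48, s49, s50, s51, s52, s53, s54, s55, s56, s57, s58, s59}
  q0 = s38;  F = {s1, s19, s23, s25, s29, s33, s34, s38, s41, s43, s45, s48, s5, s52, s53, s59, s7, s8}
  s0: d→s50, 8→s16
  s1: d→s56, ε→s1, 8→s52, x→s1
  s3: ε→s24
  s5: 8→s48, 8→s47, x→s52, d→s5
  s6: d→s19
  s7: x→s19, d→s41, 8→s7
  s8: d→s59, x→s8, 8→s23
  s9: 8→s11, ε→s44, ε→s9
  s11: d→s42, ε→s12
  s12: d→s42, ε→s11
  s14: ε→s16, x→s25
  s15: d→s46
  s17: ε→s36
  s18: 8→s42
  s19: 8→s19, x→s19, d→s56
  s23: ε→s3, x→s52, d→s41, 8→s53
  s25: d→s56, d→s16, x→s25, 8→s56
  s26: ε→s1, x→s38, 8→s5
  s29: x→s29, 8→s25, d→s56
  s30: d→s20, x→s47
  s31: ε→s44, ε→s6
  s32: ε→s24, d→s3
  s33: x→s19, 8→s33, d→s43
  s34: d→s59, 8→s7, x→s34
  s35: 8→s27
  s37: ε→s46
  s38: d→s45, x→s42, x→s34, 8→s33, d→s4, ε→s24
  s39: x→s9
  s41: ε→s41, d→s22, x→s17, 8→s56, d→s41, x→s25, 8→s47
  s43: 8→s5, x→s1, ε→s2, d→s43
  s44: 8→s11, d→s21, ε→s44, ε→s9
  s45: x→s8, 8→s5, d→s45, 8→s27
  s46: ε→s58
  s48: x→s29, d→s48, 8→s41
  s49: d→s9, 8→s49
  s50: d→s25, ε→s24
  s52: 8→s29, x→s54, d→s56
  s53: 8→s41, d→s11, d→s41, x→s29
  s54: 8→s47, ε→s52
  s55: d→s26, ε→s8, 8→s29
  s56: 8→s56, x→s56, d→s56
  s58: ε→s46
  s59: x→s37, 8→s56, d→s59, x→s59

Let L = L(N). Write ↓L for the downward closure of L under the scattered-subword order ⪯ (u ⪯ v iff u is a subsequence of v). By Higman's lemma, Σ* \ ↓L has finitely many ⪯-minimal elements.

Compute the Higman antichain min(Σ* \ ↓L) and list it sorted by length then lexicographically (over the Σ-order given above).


|Q|=60, |F|=18, |δ|=115 (24 ε).
min D↑ (19 st, q0=0, F={14}): 0:d→1,8→2,x→3 1:d→1,8→4,x→5 2:d→6,8→2,x→7 3:d→8,8→9,x→3 4:d→4,8→10,x→11 5:d→8,8→12,x→5 6:d→6,8→4,x→13 7:d→14,8→7,x→7 8:d→8,8→14,x→8 9:d→15,8→9,x→7 10:d→10,8→15,x→16 11:d→14,8→16,x→11 12:d→15,8→17,x→11 13:d→14,8→11,x→13 14:d→14,8→14,x→14 15:d→15,8→14,x→18 16:d→14,8→18,x→16 17:d→15,8→15,x→16 18:d→14,8→14,x→18.
'8xd': |S_i|=[36, 27, 11, 2] end={s16,s56} ∉↓L; 3/3 del acc.
'xd8': |S_i|=[36, 27, 15, 2] end={s47,s56} rej; 3/3 single-dels accept.
'd8888': run [36, 31, 21, 14, 8, 2] end={s47,s56} — reject; 5/5 del acc.
3 words, ⪯-incomp.

Antichain: [8xd, xd8, d8888].


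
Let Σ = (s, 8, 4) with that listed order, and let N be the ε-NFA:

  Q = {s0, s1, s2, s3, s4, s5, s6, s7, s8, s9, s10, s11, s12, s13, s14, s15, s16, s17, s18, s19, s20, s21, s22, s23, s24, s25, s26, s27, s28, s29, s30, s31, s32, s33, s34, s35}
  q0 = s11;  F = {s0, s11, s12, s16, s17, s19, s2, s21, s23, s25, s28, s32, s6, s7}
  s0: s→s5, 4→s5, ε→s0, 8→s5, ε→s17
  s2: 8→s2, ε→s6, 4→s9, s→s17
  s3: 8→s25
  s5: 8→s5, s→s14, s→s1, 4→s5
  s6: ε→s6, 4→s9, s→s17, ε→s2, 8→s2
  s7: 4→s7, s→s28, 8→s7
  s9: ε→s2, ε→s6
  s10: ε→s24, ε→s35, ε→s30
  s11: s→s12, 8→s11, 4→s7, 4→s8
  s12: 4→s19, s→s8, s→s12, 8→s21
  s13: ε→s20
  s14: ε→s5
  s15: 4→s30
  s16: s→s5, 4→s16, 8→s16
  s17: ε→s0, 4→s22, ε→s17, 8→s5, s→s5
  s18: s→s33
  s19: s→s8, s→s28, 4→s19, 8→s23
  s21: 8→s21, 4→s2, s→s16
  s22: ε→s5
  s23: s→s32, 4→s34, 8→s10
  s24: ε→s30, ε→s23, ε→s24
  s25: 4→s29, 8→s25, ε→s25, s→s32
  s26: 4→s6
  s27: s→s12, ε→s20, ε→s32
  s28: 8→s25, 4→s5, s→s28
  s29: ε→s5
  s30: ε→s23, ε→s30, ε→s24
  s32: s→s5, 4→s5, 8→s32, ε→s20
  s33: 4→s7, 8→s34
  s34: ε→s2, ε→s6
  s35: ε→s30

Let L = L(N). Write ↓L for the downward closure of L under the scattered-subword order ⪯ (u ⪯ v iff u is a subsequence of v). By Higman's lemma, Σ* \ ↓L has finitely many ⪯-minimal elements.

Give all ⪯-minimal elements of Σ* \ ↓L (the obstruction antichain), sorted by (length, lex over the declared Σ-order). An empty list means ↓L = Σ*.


A = [4s4, s8ss, s84s8].

|Q|=36, |F|=14, |δ|=85 (29 ε).
min D↑ (13 st, q0=0, F={10}): 0:s→1,8→0,4→2 1:s→1,8→3,4→4 2:s→5,8→2,4→2 3:s→6,8→3,4→7 4:s→5,8→8,4→4 5:s→5,8→9,4→10 6:s→10,8→6,4→6 7:s→11,8→7,4→7 8:s→12,8→8,4→7 9:s→12,8→9,4→10 10:s→10,8→10,4→10 11:s→10,8→10,4→10 12:s→10,8→12,4→10 (ε-aug+det+¬).
'4s4': |S_i|=[27, 24, 12, 5] end={s1,s14,s22,s29,s5} rej; 3/3 del acc.
's8ss': run [27, 25, 21, 9, 3] end={s1,s14,s5} ∉↓L; 4/4 single-dels accept.
's84s8': run [27, 25, 21, 12, 6, 3] end={s1,s14,s5} ∉↓L; 5/5 deletions ∈↓L.
3 obstructions.


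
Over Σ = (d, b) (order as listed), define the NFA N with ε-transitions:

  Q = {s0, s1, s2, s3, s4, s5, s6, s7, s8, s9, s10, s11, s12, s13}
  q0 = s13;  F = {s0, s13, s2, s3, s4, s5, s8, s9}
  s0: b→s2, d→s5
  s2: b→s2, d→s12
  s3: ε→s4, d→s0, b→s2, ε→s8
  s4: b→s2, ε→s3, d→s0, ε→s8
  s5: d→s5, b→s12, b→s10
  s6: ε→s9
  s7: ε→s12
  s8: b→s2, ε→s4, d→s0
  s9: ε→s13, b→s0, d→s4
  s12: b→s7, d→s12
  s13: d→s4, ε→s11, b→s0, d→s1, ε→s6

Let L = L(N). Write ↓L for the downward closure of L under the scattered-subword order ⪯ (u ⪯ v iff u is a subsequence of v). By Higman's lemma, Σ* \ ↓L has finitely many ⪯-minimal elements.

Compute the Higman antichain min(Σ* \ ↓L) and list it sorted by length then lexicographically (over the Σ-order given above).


min(Σ*\↓L) = [dbd, bdb, bbd, dddb].

|Q|=14, |F|=8, |δ|=30 (10 ε).
min D↑ (6 st, q0=0, F={5}): 0:d→1,b→2 1:d→2,b→3 2:d→4,b→3 3:d→5,b→3 4:d→4,b→5 5:d→5,b→5 (ε-aug+det+¬).
'dbd': N↓-sim [14, 10, 4, 2] end={s12,s7} ∉↓L; 3/3 del acc.
'bdb': run [14, 6, 4, 3] end={s10,s12,s7} ∉↓L; 3/3 del acc.
'bbd': N↓-sim [14, 6, 4, 2] end={s12,s7} ∉↓L; 3/3 deletions ∈↓L.
'dddb': |S_i|=[14, 10, 6, 4, 3] end={s10,s12,s7} ∉↓L; 4/4 deletions ∈↓L.
4 minimals (antichain).


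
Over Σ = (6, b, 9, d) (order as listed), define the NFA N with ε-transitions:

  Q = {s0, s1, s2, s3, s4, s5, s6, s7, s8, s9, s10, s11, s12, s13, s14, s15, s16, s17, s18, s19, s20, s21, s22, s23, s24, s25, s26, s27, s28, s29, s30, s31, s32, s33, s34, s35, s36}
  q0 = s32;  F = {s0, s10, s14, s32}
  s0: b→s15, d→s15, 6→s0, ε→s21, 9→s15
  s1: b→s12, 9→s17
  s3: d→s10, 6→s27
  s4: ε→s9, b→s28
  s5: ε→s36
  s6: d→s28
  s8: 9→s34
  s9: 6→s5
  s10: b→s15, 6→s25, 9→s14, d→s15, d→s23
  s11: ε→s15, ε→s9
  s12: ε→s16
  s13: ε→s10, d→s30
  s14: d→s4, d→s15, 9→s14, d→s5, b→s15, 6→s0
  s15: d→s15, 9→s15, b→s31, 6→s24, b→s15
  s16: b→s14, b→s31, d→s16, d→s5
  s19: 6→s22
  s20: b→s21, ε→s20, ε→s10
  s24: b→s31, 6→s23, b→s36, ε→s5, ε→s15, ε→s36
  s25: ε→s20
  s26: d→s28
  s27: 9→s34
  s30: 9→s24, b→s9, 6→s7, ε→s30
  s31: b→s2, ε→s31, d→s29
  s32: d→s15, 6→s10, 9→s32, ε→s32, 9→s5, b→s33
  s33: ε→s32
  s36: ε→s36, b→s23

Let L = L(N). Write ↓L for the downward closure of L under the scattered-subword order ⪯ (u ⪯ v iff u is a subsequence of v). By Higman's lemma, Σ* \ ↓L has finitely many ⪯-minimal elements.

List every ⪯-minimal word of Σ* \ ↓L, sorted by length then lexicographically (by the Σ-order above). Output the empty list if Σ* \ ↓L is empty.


|Q|=37, |F|=4, |δ|=69 (18 ε).
min D↑ (5 st, q0=0, F={2}): 0:6→1,b→0,9→0,d→2 1:6→1,b→2,9→3,d→2 2:6→2,b→2,9→2,d→2 3:6→4,b→2,9→3,d→2 4:6→4,b→2,9→2,d→2 [Hopcroft].
'd': |S_i|=[19, 11] end={s15,s2,s23,s24,s28,s29,s31,s36,s4,s5,s9} rej; 1/1 del acc.
'6b': |S_i|=[19, 17, 10] end={s15,s2,s21,s23,s24,s28,s29,s31,s36,s5} — reject; 2/2 single-dels accept.
'6969': |S_i|=[19, 17, 14, 10, 8] end={s15,s2,s23,s24,s29,s31,s36,s5} rej; 4/4 del acc.
3 words, ⪯-incomp.

min(Σ*\↓L) = [d, 6b, 6969].


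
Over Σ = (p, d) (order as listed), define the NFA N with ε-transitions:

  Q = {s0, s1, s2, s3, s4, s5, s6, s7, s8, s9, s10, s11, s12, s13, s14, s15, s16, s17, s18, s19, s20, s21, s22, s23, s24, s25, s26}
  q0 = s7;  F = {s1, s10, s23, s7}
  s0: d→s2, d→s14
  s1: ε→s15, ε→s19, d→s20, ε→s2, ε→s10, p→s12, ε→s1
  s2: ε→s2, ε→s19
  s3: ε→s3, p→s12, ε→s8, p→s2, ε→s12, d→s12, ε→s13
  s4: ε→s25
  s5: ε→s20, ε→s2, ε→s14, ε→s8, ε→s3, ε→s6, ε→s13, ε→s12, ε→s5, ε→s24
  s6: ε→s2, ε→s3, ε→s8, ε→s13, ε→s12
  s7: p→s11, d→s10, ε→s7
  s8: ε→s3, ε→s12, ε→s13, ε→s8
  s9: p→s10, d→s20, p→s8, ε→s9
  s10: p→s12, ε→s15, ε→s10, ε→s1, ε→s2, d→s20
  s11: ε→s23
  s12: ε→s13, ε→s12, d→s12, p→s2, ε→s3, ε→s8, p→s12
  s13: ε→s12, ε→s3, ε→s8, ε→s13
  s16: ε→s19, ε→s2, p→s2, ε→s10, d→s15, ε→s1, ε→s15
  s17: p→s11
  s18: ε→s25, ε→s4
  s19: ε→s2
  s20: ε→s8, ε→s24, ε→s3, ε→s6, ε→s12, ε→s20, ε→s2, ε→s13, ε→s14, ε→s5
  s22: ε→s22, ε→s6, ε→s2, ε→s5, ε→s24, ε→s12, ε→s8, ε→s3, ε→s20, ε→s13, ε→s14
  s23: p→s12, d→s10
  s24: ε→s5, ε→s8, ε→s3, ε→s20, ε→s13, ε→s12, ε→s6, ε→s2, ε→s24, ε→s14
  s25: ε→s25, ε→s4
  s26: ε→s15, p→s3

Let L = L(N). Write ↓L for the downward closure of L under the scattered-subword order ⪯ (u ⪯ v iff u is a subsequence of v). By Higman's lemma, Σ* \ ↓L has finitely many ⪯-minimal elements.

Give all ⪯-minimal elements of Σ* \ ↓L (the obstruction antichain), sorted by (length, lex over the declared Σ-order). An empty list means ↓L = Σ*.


|Q|=27, |F|=4, |δ|=111 (88 ε).
min D↑ (4 st, q0=0, F={3}): 0:p→1,d→2 1:p→3,d→2 2:p→3,d→3 3:p→3,d→3 [Hopcroft].
'pp': run [17, 16, 6] end={s12,s13,s19,s2,s3,s8} — reject; 2/2 single-dels accept.
'dp': run [17, 14, 6] end={s12,s13,s19,s2,s3,s8} rej; 2/2 single-dels accept.
'dd': N↓-sim [17, 14, 11] end={s12,s13,s14,s19,s2,s20,s24,s3,s5,s6,s8} rej; 2/2 del acc.
3 obstructions.

Antichain: [pp, dp, dd].


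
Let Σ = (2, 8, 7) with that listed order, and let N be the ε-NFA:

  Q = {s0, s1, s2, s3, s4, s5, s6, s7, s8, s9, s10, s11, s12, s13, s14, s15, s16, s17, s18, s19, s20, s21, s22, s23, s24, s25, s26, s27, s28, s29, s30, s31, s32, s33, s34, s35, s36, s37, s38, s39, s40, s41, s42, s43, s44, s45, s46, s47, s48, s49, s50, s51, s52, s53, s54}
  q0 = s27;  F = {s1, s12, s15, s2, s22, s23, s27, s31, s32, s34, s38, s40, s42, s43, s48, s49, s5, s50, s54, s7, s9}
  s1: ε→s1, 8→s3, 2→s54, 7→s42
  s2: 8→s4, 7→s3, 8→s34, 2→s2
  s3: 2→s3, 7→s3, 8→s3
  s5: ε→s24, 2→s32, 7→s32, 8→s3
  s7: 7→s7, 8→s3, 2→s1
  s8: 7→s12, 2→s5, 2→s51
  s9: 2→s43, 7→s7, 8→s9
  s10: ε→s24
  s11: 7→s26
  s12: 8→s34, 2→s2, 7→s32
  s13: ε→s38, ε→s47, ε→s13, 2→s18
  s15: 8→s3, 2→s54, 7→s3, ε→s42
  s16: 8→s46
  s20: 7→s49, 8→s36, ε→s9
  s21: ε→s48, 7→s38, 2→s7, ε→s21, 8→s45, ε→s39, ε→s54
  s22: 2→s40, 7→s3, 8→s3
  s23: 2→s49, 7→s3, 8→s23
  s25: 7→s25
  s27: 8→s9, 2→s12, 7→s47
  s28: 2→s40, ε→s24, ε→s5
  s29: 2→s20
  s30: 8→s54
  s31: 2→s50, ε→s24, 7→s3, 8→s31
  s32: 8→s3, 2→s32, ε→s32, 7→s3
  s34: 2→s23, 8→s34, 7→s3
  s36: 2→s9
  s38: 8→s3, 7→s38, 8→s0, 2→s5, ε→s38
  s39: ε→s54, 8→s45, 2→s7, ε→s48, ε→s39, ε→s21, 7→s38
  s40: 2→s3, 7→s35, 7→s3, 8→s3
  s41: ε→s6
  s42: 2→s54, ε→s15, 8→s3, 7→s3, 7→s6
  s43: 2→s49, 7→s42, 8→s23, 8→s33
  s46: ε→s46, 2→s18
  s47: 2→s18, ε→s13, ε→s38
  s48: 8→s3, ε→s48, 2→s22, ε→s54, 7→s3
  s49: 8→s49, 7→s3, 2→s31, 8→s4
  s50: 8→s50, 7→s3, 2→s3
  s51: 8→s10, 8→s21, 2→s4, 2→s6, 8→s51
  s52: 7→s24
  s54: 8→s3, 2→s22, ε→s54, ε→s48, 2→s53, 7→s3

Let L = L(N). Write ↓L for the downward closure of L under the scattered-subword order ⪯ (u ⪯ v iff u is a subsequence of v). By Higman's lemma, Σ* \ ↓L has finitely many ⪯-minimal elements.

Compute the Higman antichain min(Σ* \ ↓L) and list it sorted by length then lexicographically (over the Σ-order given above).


|Q|=55, |F|=21, |δ|=130 (30 ε).
min D↑ (20 st, q0=0, F={10}): 0:2→1,8→2,7→3 1:2→4,8→5,7→6 2:2→7,8→2,7→8 3:2→9,8→10,7→3 4:2→4,8→5,7→10 5:2→11,8→5,7→10 6:2→6,8→10,7→10 7:2→12,8→11,7→13 8:2→14,8→10,7→8 9:2→6,8→10,7→6 10:2→10,8→10,7→10 11:2→12,8→11,7→10 12:2→15,8→12,7→10 13:2→16,8→10,7→10 14:2→16,8→10,7→13 15:2→17,8→15,7→10 16:2→18,8→10,7→10 17:2→10,8→17,7→10 18:2→19,8→10,7→10 19:2→10,8→10,7→10 (ε-aug+det+¬).
'78': N↓-sim [32, 20, 2] end={s0,s3} rej; 2/2 single-dels accept.
'227': run [32, 25, 16, 2] end={s3,s35} — reject; 3/3 single-dels accept.
'287': N↓-sim [32, 25, 9, 1] end={s3} — reject; 3/3 del acc.
'277': N↓-sim [32, 25, 11, 3] end={s3,s35,s6} ∉↓L; 3/3 del acc.
'822222': N↓-sim [32, 23, 19, 12, 8, 4, 1] end={s3} ∉↓L; 6/6 deletions ∈↓L.
5 minimals (antichain).

min(Σ*\↓L) = [78, 227, 287, 277, 822222].


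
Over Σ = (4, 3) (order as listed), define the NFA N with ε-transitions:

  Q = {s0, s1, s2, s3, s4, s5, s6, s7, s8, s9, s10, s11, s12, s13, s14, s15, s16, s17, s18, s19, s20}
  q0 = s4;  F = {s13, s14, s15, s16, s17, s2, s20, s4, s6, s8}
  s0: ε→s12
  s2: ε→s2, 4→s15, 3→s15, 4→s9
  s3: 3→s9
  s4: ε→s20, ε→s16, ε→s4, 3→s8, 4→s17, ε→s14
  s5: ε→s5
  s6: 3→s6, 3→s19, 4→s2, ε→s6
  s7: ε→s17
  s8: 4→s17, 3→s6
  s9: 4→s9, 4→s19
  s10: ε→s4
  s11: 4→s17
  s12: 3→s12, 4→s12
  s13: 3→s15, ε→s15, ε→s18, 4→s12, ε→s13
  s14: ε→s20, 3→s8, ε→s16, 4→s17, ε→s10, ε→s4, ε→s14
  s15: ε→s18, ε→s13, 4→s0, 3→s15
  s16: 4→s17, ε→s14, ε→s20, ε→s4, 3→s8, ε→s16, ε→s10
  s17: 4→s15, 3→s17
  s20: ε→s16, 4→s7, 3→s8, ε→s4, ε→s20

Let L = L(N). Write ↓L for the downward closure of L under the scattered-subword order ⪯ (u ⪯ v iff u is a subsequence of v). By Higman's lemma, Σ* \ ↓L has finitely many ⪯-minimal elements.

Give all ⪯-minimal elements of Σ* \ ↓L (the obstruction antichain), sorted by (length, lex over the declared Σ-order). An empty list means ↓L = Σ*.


|Q|=21, |F|=10, |δ|=56 (28 ε).
min D↑ (7 st, q0=0, F={5}): 0:4→1,3→2 1:4→3,3→1 2:4→1,3→4 3:4→5,3→3 4:4→6,3→4 5:4→5,3→5 6:4→3,3→3 [Hopcroft].
'444': |S_i|=[17, 10, 7, 4] end={s0,s12,s19,s9} rej; 3/3 single-dels accept.
'33434': run [17, 11, 10, 8, 5, 2] end={s0,s12} — reject; 5/5 del acc.
2 minimals (antichain).

Antichain: [444, 33434].


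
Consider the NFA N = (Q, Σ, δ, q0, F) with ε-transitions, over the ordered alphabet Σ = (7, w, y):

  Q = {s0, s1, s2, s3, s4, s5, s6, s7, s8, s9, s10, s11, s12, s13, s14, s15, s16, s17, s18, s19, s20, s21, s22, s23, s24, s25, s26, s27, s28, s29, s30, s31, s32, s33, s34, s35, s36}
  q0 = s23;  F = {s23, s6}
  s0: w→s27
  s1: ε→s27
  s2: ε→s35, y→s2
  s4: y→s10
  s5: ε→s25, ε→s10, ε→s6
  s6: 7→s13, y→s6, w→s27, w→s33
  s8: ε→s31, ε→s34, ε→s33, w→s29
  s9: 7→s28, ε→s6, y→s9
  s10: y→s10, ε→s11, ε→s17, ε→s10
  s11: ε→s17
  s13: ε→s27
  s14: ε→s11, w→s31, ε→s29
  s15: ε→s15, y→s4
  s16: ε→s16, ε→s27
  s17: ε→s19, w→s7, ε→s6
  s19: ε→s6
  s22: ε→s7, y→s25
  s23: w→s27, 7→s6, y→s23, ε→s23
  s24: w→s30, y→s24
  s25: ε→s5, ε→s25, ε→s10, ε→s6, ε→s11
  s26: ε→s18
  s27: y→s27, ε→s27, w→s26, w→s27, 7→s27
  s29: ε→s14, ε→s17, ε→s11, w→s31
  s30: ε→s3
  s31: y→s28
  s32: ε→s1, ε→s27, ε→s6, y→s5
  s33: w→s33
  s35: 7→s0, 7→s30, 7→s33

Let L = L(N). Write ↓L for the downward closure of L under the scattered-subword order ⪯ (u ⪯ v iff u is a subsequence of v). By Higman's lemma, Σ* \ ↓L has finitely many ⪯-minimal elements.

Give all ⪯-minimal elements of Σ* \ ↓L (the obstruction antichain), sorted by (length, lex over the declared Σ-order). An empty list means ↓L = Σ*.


min(Σ*\↓L) = [w, 77].

|Q|=37, |F|=2, |δ|=69 (38 ε).
min D↑ (3 st, q0=0, F={2}): 0:7→1,w→2,y→0 1:7→2,w→2,y→1 2:7→2,w→2,y→2 [Hopcroft].
'w': run [7, 4] end={s18,s26,s27,s33} ∉↓L; 1/1 single-dels accept.
'77': run [7, 6, 4] end={s13,s18,s26,s27} — reject; 2/2 deletions ∈↓L.
2 minimals (antichain).


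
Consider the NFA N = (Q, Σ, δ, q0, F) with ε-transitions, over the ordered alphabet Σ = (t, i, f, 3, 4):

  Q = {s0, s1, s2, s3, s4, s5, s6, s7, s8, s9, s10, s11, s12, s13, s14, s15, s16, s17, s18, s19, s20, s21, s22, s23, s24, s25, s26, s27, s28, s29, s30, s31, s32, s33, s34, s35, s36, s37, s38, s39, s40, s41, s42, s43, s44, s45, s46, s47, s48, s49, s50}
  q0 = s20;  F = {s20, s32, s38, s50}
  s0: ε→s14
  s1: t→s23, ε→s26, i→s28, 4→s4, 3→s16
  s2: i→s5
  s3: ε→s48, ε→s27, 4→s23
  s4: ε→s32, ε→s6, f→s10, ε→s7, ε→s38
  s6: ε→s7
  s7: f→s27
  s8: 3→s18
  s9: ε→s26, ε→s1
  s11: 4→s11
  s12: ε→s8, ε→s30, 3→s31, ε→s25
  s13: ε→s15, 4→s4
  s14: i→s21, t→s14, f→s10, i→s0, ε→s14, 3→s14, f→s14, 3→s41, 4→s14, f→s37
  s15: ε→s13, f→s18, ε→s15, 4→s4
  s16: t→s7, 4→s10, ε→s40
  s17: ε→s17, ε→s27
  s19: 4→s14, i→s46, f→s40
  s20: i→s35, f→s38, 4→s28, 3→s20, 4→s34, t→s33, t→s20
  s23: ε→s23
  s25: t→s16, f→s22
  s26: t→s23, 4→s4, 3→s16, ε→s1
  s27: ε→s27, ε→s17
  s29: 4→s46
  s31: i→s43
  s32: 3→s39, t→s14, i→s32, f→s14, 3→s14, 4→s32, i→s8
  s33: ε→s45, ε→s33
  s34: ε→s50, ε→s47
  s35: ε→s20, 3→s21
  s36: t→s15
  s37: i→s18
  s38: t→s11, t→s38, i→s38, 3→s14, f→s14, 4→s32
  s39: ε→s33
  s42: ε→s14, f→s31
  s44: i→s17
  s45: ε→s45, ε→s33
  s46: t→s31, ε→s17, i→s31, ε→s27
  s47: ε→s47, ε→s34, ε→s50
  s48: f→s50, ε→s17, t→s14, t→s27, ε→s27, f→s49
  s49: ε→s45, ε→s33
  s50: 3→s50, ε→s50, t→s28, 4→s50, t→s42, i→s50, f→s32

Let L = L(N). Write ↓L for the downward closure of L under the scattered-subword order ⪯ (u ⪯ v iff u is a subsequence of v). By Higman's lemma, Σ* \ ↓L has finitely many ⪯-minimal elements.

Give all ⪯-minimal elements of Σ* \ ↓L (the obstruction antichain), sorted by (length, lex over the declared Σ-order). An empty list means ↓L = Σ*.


|Q|=51, |F|=4, |δ|=116 (44 ε).
min D↑ (5 st, q0=0, F={3}): 0:t→0,i→0,f→1,3→0,4→2 1:t→1,i→1,f→3,3→3,4→4 2:t→3,i→2,f→4,3→2,4→2 3:t→3,i→3,f→3,3→3,4→3 4:t→3,i→4,f→3,3→3,4→4.
'ff': run [23, 16, 7] end={s0,s10,s14,s18,s21,s37,s41} ∉↓L; 2/2 deletions ∈↓L.
'f3': run [23, 16, 10] end={s0,s10,s14,s18,s21,s33,s37,s39,s41,s45} ∉↓L; 2/2 single-dels accept.
'4t': |S_i|=[23, 20, 11] end={s0,s10,s14,s18,s21,s28,s31,s37,s41,s42,s43} rej; 2/2 del acc.
3 minimals (antichain).

min(Σ*\↓L) = [ff, f3, 4t].


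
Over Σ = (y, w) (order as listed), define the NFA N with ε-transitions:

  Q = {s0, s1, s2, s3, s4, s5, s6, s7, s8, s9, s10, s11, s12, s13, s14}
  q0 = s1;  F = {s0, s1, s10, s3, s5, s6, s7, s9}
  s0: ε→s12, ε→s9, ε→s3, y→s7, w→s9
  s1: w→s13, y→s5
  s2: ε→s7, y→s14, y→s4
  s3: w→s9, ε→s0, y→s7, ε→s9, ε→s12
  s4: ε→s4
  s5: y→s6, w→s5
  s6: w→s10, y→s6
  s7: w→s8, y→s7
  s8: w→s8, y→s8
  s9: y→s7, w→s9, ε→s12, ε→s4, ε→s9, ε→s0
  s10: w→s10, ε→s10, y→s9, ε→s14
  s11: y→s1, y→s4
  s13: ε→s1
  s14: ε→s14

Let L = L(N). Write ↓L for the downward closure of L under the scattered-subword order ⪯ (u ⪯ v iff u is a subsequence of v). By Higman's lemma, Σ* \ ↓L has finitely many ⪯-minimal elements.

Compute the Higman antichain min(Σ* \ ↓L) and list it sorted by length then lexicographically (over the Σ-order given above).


min(Σ*\↓L) = [yywyyw].

|Q|=15, |F|=8, |δ|=38 (16 ε).
min D↑ (7 st, q0=0, F={6}): 0:y→1,w→0 1:y→2,w→1 2:y→2,w→3 3:y→4,w→3 4:y→5,w→4 5:y→5,w→6 6:y→6,w→6 [Hopcroft].
'yywyyw': N↓-sim [13, 11, 10, 9, 7, 2, 1] end={s8} rej; 6/6 del acc.
1 obstructions.


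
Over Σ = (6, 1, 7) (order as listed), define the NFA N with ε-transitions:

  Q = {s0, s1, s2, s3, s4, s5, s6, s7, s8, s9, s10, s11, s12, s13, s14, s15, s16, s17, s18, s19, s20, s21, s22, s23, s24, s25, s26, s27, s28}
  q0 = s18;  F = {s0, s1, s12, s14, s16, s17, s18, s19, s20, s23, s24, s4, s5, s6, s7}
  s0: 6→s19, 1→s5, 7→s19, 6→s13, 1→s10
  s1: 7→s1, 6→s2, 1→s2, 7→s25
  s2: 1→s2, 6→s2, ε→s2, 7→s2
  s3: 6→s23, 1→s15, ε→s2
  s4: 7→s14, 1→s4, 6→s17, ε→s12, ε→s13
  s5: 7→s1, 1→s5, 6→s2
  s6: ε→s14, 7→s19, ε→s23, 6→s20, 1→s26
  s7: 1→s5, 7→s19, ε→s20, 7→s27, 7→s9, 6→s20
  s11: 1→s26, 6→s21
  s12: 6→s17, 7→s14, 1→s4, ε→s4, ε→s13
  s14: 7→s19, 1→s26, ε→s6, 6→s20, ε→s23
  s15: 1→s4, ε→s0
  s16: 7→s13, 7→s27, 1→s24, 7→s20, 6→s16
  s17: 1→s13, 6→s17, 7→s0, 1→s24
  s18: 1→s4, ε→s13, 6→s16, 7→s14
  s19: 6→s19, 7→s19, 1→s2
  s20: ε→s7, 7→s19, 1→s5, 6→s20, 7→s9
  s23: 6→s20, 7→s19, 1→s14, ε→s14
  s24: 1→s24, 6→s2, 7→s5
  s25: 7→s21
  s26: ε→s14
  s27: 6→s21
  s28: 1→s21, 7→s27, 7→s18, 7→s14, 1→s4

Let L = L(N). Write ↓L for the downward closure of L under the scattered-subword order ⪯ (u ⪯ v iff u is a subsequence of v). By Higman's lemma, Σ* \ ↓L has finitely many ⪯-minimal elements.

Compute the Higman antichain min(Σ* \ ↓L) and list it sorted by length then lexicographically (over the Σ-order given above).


|Q|=29, |F|=15, |δ|=85 (16 ε).
min D↑ (12 st, q0=0, F={8}): 0:6→1,1→2,7→3 1:6→1,1→4,7→5 2:6→6,1→2,7→3 3:6→5,1→3,7→7 4:6→8,1→4,7→9 5:6→5,1→9,7→7 6:6→6,1→4,7→10 7:6→7,1→8,7→7 8:6→8,1→8,7→8 9:6→8,1→9,7→11 10:6→7,1→9,7→7 11:6→8,1→8,7→11 (ε-aug+det+¬).
'616': N↓-sim [23, 16, 8, 1] end={s2} ∉↓L; 3/3 single-dels accept.
'771': |S_i|=[23, 17, 7, 1] end={s2} — reject; 3/3 single-dels accept.
'16761': run [23, 21, 15, 11, 4, 1] end={s2} — reject; 5/5 single-dels accept.
3 minimals (antichain).

A = [616, 771, 16761].


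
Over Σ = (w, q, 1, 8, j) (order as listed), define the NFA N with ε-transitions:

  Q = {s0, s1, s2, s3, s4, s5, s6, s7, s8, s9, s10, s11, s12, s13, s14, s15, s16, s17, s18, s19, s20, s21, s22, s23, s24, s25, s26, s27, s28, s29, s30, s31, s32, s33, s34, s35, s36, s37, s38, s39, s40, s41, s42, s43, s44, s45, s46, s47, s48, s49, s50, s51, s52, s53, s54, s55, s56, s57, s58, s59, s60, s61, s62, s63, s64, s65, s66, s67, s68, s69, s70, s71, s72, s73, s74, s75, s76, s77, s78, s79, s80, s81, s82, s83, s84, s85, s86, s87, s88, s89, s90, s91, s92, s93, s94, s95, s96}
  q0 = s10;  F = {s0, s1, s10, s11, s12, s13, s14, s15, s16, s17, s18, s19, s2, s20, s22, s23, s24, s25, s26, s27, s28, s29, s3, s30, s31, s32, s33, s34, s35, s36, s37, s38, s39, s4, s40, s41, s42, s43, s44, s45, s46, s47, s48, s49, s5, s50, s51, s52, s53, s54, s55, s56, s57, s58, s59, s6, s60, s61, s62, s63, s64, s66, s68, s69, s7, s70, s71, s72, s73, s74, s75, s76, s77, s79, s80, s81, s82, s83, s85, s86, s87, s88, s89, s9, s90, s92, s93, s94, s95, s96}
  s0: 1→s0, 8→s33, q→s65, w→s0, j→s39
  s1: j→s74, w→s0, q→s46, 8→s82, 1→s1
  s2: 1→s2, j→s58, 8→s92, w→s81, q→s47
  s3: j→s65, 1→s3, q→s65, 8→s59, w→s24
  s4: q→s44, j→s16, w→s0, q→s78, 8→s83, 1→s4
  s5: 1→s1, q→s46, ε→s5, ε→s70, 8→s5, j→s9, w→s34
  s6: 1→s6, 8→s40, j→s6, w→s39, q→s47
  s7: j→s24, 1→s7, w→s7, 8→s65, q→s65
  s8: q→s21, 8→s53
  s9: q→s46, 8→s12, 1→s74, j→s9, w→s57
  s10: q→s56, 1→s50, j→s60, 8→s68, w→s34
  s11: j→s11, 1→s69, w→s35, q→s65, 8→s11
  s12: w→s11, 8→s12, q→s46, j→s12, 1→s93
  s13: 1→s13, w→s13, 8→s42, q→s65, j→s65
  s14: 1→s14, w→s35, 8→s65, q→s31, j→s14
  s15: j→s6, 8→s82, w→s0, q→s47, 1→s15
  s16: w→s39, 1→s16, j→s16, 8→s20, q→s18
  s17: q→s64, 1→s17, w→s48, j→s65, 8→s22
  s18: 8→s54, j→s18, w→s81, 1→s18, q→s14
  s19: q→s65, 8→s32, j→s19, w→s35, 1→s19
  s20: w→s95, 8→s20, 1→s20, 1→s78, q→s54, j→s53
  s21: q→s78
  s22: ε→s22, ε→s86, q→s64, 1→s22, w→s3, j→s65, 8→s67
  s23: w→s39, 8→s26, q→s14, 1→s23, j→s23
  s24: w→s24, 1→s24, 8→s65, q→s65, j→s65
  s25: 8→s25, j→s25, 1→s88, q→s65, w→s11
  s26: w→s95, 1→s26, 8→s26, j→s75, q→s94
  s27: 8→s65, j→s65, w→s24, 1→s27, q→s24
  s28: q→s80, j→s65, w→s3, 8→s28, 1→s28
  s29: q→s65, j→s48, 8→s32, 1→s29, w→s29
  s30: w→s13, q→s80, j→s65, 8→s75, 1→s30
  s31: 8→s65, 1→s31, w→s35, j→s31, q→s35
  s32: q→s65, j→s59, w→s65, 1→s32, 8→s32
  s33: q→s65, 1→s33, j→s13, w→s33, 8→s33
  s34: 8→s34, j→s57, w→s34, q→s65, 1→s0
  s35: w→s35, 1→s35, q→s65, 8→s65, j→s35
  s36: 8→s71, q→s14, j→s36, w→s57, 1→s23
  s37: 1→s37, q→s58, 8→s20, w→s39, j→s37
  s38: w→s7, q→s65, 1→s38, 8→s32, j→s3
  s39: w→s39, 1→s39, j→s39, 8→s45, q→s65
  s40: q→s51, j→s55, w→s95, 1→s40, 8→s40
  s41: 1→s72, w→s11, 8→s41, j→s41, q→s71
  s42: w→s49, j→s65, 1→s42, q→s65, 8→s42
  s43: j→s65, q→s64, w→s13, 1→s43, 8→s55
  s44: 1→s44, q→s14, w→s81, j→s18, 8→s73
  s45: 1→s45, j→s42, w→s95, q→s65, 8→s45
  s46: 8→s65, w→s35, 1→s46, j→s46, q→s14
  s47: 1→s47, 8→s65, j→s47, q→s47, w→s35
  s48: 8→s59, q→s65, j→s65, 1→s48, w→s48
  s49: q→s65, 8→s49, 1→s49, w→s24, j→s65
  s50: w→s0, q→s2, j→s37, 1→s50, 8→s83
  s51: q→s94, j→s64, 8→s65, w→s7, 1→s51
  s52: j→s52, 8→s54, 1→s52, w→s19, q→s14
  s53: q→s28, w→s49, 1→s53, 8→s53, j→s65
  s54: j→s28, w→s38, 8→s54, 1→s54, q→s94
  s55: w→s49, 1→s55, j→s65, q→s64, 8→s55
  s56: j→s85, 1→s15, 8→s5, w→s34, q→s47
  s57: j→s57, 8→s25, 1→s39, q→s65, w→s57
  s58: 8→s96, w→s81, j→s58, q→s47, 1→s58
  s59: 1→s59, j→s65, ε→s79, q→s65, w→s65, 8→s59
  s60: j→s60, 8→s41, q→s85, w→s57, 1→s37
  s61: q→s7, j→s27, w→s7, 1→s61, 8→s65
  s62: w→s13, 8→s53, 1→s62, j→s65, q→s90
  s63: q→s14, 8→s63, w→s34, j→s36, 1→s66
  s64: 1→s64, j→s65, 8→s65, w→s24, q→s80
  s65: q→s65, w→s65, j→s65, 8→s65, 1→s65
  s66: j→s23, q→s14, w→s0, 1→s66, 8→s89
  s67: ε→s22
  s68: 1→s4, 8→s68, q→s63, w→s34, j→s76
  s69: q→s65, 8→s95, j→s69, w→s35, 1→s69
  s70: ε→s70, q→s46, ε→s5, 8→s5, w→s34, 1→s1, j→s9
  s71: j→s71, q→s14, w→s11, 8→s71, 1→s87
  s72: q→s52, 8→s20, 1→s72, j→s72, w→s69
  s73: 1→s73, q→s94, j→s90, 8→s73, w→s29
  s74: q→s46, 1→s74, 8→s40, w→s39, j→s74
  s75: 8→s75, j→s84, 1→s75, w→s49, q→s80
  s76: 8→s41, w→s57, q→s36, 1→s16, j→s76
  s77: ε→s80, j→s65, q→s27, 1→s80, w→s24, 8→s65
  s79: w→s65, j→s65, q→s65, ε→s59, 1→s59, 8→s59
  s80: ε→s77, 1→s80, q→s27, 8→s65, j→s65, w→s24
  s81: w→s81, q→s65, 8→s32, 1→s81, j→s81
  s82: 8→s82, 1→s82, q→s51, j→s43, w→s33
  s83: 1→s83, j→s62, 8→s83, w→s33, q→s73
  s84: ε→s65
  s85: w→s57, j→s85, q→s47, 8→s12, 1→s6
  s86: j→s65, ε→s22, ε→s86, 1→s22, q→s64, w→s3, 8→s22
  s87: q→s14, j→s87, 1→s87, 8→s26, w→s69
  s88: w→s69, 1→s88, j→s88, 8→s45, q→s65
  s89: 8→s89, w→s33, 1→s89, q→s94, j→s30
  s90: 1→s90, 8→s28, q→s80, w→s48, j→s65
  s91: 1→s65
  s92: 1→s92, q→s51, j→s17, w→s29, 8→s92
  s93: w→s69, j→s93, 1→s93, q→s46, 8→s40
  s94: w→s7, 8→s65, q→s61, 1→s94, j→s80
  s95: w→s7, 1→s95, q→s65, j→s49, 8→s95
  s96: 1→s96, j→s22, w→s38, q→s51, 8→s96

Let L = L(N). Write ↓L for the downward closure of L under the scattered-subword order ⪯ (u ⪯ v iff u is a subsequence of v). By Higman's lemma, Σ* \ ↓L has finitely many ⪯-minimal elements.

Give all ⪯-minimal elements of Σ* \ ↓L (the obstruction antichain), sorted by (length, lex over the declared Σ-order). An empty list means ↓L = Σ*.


|Q|=97, |F|=90, |δ|=475 (14 ε).
min D↑ (87 st, q0=0, F={6}): 0:w→1,q→2,1→3,8→4,j→5 1:w→1,q→6,1→7,8→1,j→8 2:w→1,q→9,1→10,8→11,j→12 3:w→7,q→13,1→3,8→14,j→15 4:w→1,q→16,1→17,8→4,j→18 5:w→8,q→12,1→15,8→19,j→5 6:w→6,q→6,1→6,8→6,j→6 7:w→7,q→6,1→7,8→20,j→21 8:w→8,q→6,1→21,8→22,j→8 9:w→23,q→9,1→9,8→6,j→9 10:w→7,q→9,1→10,8→24,j→25 11:w→1,q→26,1→27,8→11,j→28 12:w→8,q→9,1→25,8→29,j→12 13:w→30,q→9,1→13,8→31,j→32 14:w→20,q→33,1→14,8→14,j→34 15:w→21,q→32,1→15,8→35,j→15 16:w→1,q→36,1→37,8→16,j→38 17:w→7,q→39,1→17,8→14,j→40 18:w→8,q→38,1→40,8→19,j→18 19:w→41,q→42,1→43,8→19,j→19 20:w→20,q→6,1→20,8→20,j→44 21:w→21,q→6,1→21,8→45,j→21 22:w→41,q→6,1→46,8→22,j→22 23:w→23,q→6,1→23,8→6,j→23 24:w→20,q→47,1→24,8→24,j→48 25:w→21,q→9,1→25,8→49,j→25 26:w→23,q→36,1→26,8→6,j→26 27:w→7,q→26,1→27,8→24,j→50 28:w→8,q→26,1→50,8→29,j→28 29:w→41,q→26,1→51,8→29,j→29 30:w→30,q→6,1→30,8→52,j→30 31:w→53,q→47,1→31,8→31,j→54 32:w→30,q→9,1→32,8→55,j→32 33:w→53,q→56,1→33,8→33,j→57 34:w→44,q→57,1→34,8→58,j→6 35:w→59,q→60,1→35,8→35,j→58 36:w→23,q→61,1→36,8→6,j→36 37:w→7,q→36,1→37,8→62,j→63 38:w→8,q→36,1→63,8→42,j→38 39:w→30,q→36,1→39,8→33,j→64 40:w→21,q→64,1→40,8→35,j→40 41:w→23,q→6,1→65,8→41,j→41 42:w→41,q→36,1→66,8→42,j→42 43:w→65,q→67,1→43,8→35,j→43 44:w→44,q→6,1→44,8→68,j→6 45:w→59,q→6,1→45,8→45,j→68 46:w→65,q→6,1→46,8→45,j→46 47:w→69,q→56,1→47,8→6,j→70 48:w→44,q→70,1→48,8→71,j→6 49:w→59,q→47,1→49,8→49,j→71 50:w→21,q→26,1→50,8→49,j→50 51:w→65,q→26,1→51,8→49,j→51 52:w→6,q→6,1→52,8→52,j→72 53:w→53,q→6,1→53,8→52,j→73 54:w→73,q→70,1→54,8→74,j→6 55:w→75,q→47,1→55,8→55,j→74 56:w→69,q→76,1→56,8→6,j→77 57:w→73,q→77,1→57,8→78,j→6 58:w→79,q→78,1→58,8→58,j→6 59:w→69,q→6,1→59,8→59,j→79 60:w→75,q→56,1→60,8→60,j→78 61:w→23,q→23,1→61,8→6,j→61 62:w→20,q→56,1→62,8→62,j→80 63:w→21,q→36,1→63,8→81,j→63 64:w→30,q→36,1→64,8→60,j→64 65:w→23,q→6,1→65,8→59,j→65 66:w→65,q→36,1→66,8→81,j→66 67:w→82,q→36,1→67,8→60,j→67 68:w→79,q→6,1→68,8→68,j→6 69:w→69,q→6,1→69,8→6,j→83 70:w→83,q→77,1→70,8→6,j→6 71:w→79,q→70,1→71,8→71,j→6 72:w→6,q→6,1→72,8→72,j→6 73:w→73,q→6,1→73,8→72,j→6 74:w→84,q→70,1→74,8→74,j→6 75:w→69,q→6,1→75,8→52,j→84 76:w→69,q→69,1→76,8→6,j→85 77:w→83,q→85,1→77,8→6,j→6 78:w→84,q→77,1→78,8→78,j→6 79:w→83,q→6,1→79,8→79,j→6 80:w→44,q→77,1→80,8→86,j→6 81:w→59,q→56,1→81,8→81,j→86 82:w→23,q→6,1→82,8→52,j→82 83:w→83,q→6,1→83,8→6,j→6 84:w→83,q→6,1→84,8→72,j→6 85:w→83,q→83,1→85,8→6,j→6 86:w→79,q→77,1→86,8→86,j→6.
'wq': N↓-sim [94, 27, 1] end={s65} rej; 2/2 deletions ∈↓L.
'qq8': N↓-sim [94, 80, 15, 1] end={s65} ∉↓L; 3/3 single-dels accept.
'18jj': run [94, 76, 47, 26, 2] end={s65,s84} — reject; 4/4 single-dels accept.
'1qw8w': run [94, 76, 40, 13, 4, 1] end={s65} — reject; 5/5 single-dels accept.
'j8ww8': |S_i|=[94, 72, 49, 14, 4, 1] end={s65} rej; 5/5 single-dels accept.
'8qqqqq': run [94, 83, 56, 11, 7, 4, 1] end={s65} ∉↓L; 6/6 deletions ∈↓L.
6 minimals (antichain).

A = [wq, qq8, 18jj, 1qw8w, j8ww8, 8qqqqq].
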